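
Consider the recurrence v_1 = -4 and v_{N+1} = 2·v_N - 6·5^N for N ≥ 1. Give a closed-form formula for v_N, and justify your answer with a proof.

Computing the first terms: v_1 = -4, v_2 = -38, v_3 = -226. This suggests v_N = 3·2^N - 2·5^N.
Base case (N = 1): the formula gives -4 = -4 = v_1.
Inductive step: assume the claim holds for N = m, so v_m = 3·2^m - 2·5^m.
Then v_{m+1} = 2·v_m - 6·5^m = 2·(3·2^m - 2·5^m) - 6·5^m = 3·2^(m + 1) - 2·5^(m + 1),
which is the claimed formula at N = m+1.
Hence, by induction on N, the claim holds for every N ≥ 1.

v_N = 3·2^N - 2·5^N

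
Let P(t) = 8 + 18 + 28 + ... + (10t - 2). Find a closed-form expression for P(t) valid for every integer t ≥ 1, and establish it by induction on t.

We claim P(t) = t(5t + 3) for all t ≥ 1.
When t = 1: P(1) = 8, and the closed form gives 8. They agree.
Suppose the result is true for t = i, so P(i) = i(5i + 3).
Then P(i+1) = P(i) + (10i + 8) = (i(5i + 3)) + (10i + 8).
Simplifying, P(i+1) = (i + 1)(5i + 8) = (i+1)(5(i+1) + 3),
which is the closed form with t = i+1.
This completes the induction.

P(t) = t(5t + 3)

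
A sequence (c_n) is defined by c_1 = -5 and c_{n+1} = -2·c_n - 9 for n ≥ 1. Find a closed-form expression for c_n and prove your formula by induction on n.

Computing the first terms: c_1 = -5, c_2 = 1, c_3 = -11. This suggests c_n = (-2)^n - 3.
Base step (n = 1): the formula gives -5 = -5 = c_1.
Inductive step: suppose the statement holds for some i ≥ 1, so c_i = (-2)^i - 3.
Then c_{i+1} = -2·c_i - 9 = -2·((-2)^i - 3) - 9 = (-2)^(i + 1) - 3,
which is the claimed formula at n = i+1.
By induction, the statement is established for all n ≥ 1.

c_n = (-2)^n - 3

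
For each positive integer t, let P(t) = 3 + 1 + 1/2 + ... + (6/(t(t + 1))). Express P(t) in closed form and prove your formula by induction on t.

P(t) = 6t/(t + 1)

We claim P(t) = 6t/(t + 1) for all t ≥ 1.
When t = 1: P(1) = 3, and the closed form gives 3. They agree.
Inductive step: suppose the statement holds for some m ≥ 1, so P(m) = 6m/(m + 1).
Then P(m+1) = P(m) + (6/((m + 1)(m + 2))) = (6m/(m + 1)) + (6/((m + 1)(m + 2))).
Simplifying, P(m+1) = 6(m + 1)/(m + 2) = 6(m+1)/((m+1) + 1),
which is the closed form with t = m+1.
This completes the induction.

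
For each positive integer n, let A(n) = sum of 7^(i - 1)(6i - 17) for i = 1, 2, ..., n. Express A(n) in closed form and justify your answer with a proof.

A(n) = 7^n(n - 3) + 3

We claim A(n) = 7^n(n - 3) + 3 for all n ≥ 1.
Base step (n = 1): A(1) = -11, and the closed form gives -11. They agree.
For the inductive step, assume it holds for an arbitrary i ≥ 1, so A(i) = 7^i(i - 3) + 3.
Then A(i+1) = A(i) + (7^i(6i - 11)) = (7^i(i - 3) + 3) + (7^i(6i - 11)).
Simplifying, A(i+1) = 7·7^i·i - 14·7^i + 3 = 7^(i+1)((i+1) - 3) + 3,
which is the closed form with n = i+1.
This completes the induction.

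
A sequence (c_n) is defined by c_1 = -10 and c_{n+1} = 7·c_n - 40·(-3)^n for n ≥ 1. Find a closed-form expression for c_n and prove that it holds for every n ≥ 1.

c_n = 4(-3)^n + 2·7^(n - 1)

Computing the first terms: c_1 = -10, c_2 = 50, c_3 = -10. This suggests c_n = 4(-3)^n + 2·7^(n - 1).
Base step (n = 1): the formula gives -10 = -10 = c_1.
Suppose the result is true for n = r, so c_r = 4(-3)^r + 2·7^(r - 1).
Then c_{r+1} = 7·c_r - 40·(-3)^r = 7·(4(-3)^r + 2·7^(r - 1)) - 40·(-3)^r = 4(-3)^(r + 1) + 2·7^r = 4(-3)^(r+1) + 2·7^((r+1) - 1),
which is the claimed formula at n = r+1.
By induction, the statement is established for all n ≥ 1.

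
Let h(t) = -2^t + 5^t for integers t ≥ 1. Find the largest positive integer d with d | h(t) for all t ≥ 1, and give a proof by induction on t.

Computing the first values: h(1) = 3 and h(2) = 21; gcd(3, 21) = 3, so d ≤ 3.
We prove 3 | -2^t + 5^t for all t ≥ 1 by induction on t.
Base step (t = 1): h(1) = 3 = 3·(1), so 3 | h(1).
Inductive step: assume the claim holds for t = j, i.e. 3 | h(j). Then
5^{j+1} − 2^{j+1} = 5·5^j − 2·2^j = 5·(5^j − 2^j) + (3)·2^j. The first term is divisible by 3 by the inductive hypothesis, and the second term (3)·2^j is divisible by 3 since 3 | 3. Hence 3 | h(j+1).
By the principle of mathematical induction, the result holds for all t ≥ 1.
Therefore the largest such d is 3.

d = 3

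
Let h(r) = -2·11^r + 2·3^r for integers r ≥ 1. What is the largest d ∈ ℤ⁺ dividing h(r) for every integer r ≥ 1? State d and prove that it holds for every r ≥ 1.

d = 16

Computing the first values: h(1) = -16 and h(2) = -224; gcd(-16, -224) = 16, so d ≤ 16.
We prove 16 | -2·11^r + 2·3^r for all r ≥ 1 by induction on r.
Base step (r = 1): h(1) = -16 = 16·(-1), so 16 | h(1).
Suppose the result is true for r = j, i.e. 16 | h(j). Then
h(j+1) − 11·h(j) = (-2·11^(j+1) + 2·3^(j+1)) − 11·(-2·11^j + 2·3^j) = (2)·3^j·(3 − 11) = (-16)·3^j. Since 16 | h(j) by the inductive hypothesis, 16 | 11·h(j); and 16 | -16 since -16 = 16·-1. Therefore 16 | h(j+1).
Hence, by induction on r, the claim holds for every r ≥ 1.
Therefore the largest such d is 16.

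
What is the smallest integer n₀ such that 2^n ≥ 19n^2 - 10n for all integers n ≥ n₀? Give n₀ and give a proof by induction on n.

At n = 11: 2048 < 2189, so the inequality fails and n₀ ≥ 12. We prove 2^n ≥ 19n^2 - 10n for all n ≥ 12.
When n = 12: 2^n = 4096 and 19n^2 - 10n = 2616, so 4096 ≥ 2616.
Suppose the result is true for n = r, so 2^r ≥ 19r^2 - 10r.
Then 2^(r + 1) = 2·(2^r) ≥ 2·(19r^2 - 10r).
Also, for r ≥ 12 we have 2·(19r^2 - 10r) ≥ 19(r+1)^2 - 10(r+1), since 2·(19r^2 - 10r) − (19(r+1)^2 - 10(r+1)) = 19r^2 - 48r - 9, which is nonnegative for all r ≥ 12.
Combining, 2^(r + 1) ≥ 19(r+1)^2 - 10(r+1).
By the principle of mathematical induction, the result holds for all n ≥ 12.
Hence the smallest such n₀ is 12.

n₀ = 12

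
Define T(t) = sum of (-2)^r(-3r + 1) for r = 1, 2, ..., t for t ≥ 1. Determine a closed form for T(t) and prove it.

T(t) = (-2)^(t + 1)t

We claim T(t) = (-2)^(t + 1)t for all t ≥ 1.
When t = 1: T(1) = 4, and the closed form gives 4. They agree.
Inductive step: suppose the statement holds for some r ≥ 1, so T(r) = (-2)^(r + 1)r.
Then T(r+1) = T(r) + (2(-2)^r(3r + 2)) = ((-2)^(r + 1)r) + (2(-2)^r(3r + 2)).
Simplifying, T(r+1) = (-2)^(r + 2)(r + 1) = (-2)^((r+1) + 1)(r+1),
which is the closed form with t = r+1.
By the principle of mathematical induction, the result holds for all t ≥ 1.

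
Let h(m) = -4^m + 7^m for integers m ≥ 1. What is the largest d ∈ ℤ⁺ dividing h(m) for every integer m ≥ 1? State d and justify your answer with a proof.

Computing the first values: h(1) = 3 and h(2) = 33; gcd(3, 33) = 3, so d ≤ 3.
We prove 3 | -4^m + 7^m for all m ≥ 1 by induction on m.
Base step (m = 1): h(1) = 3 = 3·(1), so 3 | h(1).
Inductive step: assume the claim holds for m = r, i.e. 3 | h(r). Then
7^{r+1} − 4^{r+1} = 7·7^r − 4·4^r = 7·(7^r − 4^r) + (3)·4^r. The first term is divisible by 3 by the inductive hypothesis, and the second term (3)·4^r is divisible by 3 since 3 | 3. Hence 3 | h(r+1).
Hence, by induction on m, the claim holds for every m ≥ 1.
Therefore the largest such d is 3.

d = 3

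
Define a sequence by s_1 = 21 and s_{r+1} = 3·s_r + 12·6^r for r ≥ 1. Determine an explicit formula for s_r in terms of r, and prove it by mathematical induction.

s_r = -3^r + 4·6^r

Computing the first terms: s_1 = 21, s_2 = 135, s_3 = 837. This suggests s_r = -3^r + 4·6^r.
For the base case r = 1: the formula gives 21 = 21 = s_1.
Inductive step: suppose the statement holds for some p ≥ 1, so s_p = -3^p + 4·6^p.
Then s_{p+1} = 3·s_p + 12·6^p = 3·(-3^p + 4·6^p) + 12·6^p = -3^(p + 1) + 4·6^(p + 1),
which is the claimed formula at r = p+1.
By the principle of mathematical induction, the result holds for all r ≥ 1.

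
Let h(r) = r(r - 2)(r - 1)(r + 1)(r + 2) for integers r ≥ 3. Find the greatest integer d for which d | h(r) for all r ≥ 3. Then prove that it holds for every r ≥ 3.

Computing the first values: h(3) = 120 and h(4) = 720; gcd(120, 720) = 120, so d ≤ 120.
We prove 120 | r(r - 2)(r - 1)(r + 1)(r + 2) for all r ≥ 3 by induction on r.
Base case (r = 3): h(3) = 120 = 120·(1), so 120 | h(3).
For the inductive step, assume it holds for an arbitrary p ≥ 3, i.e. 120 | h(p). Then
h(p+1) − h(p) = (p-1)·p·(p+1)·(p+2)·(p+3) − (p-2)·(p-1)·p·(p+1)·(p+2) = (p-1)·p·(p+1)·(p+2)·[(p+3) − (p-2)] = 5·(p-1)·p·(p+1)·(p+2). The product of 4 consecutive integers is divisible by (4)! = 24, so h(p+1) − h(p) is divisible by 5·24 = 120. By the inductive hypothesis 120 | h(p), hence 120 | h(p+1).
By the principle of mathematical induction, the result holds for all r ≥ 3.
Therefore the largest such d is 120.

d = 120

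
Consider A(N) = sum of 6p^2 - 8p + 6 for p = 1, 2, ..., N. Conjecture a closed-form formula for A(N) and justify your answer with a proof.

We claim A(N) = N(2N^2 - N + 3) for all N ≥ 1.
When N = 1: A(1) = 4, and the closed form gives 4. They agree.
Suppose the result is true for N = p, so A(p) = p(2p^2 - p + 3).
Then A(p+1) = A(p) + (6p^2 + 4p + 4) = (p(2p^2 - p + 3)) + (6p^2 + 4p + 4).
Simplifying, A(p+1) = (p + 1)(2p^2 + 3p + 4) = (p+1)(2(p+1)^2 - (p+1) + 3),
which is the closed form with N = p+1.
By induction, the statement is established for all N ≥ 1.

A(N) = N(2N^2 - N + 3)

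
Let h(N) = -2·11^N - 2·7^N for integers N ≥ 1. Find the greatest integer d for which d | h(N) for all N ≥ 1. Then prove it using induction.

d = 4

Computing the first values: h(1) = -36 and h(2) = -340; gcd(-36, -340) = 4, so d ≤ 4.
We prove 4 | -2·11^N - 2·7^N for all N ≥ 1 by induction on N.
When N = 1: h(1) = -36 = 4·(-9), so 4 | h(1).
Inductive step: assume the claim holds for N = p, i.e. 4 | h(p). Then
h(p+1) − 11·h(p) = (-2·11^(p+1) - 2·7^(p+1)) − 11·(-2·11^p - 2·7^p) = (-2)·7^p·(7 − 11) = (8)·7^p. Since 4 | h(p) by the inductive hypothesis, 4 | 11·h(p); and 4 | 8 since 8 = 4·2. Therefore 4 | h(p+1).
This completes the induction.
Therefore the largest such d is 4.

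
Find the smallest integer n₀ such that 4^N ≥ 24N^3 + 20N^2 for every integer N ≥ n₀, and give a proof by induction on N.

n₀ = 7

At N = 6: 4096 < 5904, so the inequality fails and n₀ ≥ 7. We prove 4^N ≥ 24N^3 + 20N^2 for all N ≥ 7.
Base step (N = 7): 4^N = 16384 and 24N^3 + 20N^2 = 9212, so 16384 ≥ 9212.
For the inductive step, assume it holds for an arbitrary m ≥ 7, so 4^m ≥ 24m^3 + 20m^2.
Then 4^(m + 1) = 4·(4^m) ≥ 4·(24m^3 + 20m^2).
Also, for m ≥ 7 we have 4·(24m^3 + 20m^2) ≥ 24(m+1)^3 + 20(m+1)^2, since 4·(24m^3 + 20m^2) − (24(m+1)^3 + 20(m+1)^2) = 72m^3 - 12m^2 - 112m - 44, which is nonnegative for all m ≥ 7.
Combining, 4^(m + 1) ≥ 24(m+1)^3 + 20(m+1)^2.
Hence, by induction on N, the claim holds for every N ≥ 7.
Hence the smallest such n₀ is 7.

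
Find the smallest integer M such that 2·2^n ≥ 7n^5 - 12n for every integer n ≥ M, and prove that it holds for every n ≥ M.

At n = 25: 67108864 < 68359075, so the inequality fails and M ≥ 26. We prove 2·2^n ≥ 7n^5 - 12n for all n ≥ 26.
When n = 26: 2·2^n = 134217728 and 7n^5 - 12n = 83169320, so 134217728 ≥ 83169320.
Inductive step: assume the claim holds for n = m, so 2·2^m ≥ 7m^5 - 12m.
Then 2·2^(m + 1) = 2·(2·2^m) ≥ 2·(7m^5 - 12m).
Also, for m ≥ 26 we have 2·(7m^5 - 12m) ≥ 7(m+1)^5 - 12(m+1), since 2·(7m^5 - 12m) − (7(m+1)^5 - 12(m+1)) = 7m^5 - 35m^4 - 70m^3 - 70m^2 - 47m + 5, which is nonnegative for all m ≥ 26.
Combining, 2·2^(m + 1) ≥ 7(m+1)^5 - 12(m+1).
Hence, by induction on n, the claim holds for every n ≥ 26.
Hence the smallest such M is 26.

M = 26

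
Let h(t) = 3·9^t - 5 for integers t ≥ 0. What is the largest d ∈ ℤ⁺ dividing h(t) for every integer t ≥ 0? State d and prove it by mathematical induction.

d = 2

Computing the first values: h(0) = -2 and h(1) = 22; gcd(-2, 22) = 2, so d ≤ 2.
We prove 2 | 3·9^t - 5 for all t ≥ 0 by induction on t.
For the base case t = 0: h(0) = -2 = 2·(-1), so 2 | h(0).
For the inductive step, assume it holds for an arbitrary k ≥ 0, i.e. 2 | h(k). Then
h(k+1) = 3·9^(k+1) - 5 = 9·(3·9^k - 5) + 40 = 9·h(k) + 40. The first term is divisible by 2 by the inductive hypothesis, and 40 is divisible by 2. Hence 2 | h(k+1).
This completes the induction.
Therefore the largest such d is 2.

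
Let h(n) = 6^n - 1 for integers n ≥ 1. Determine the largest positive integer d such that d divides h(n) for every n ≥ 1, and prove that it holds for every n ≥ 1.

Computing the first values: h(1) = 5 and h(2) = 35; gcd(5, 35) = 5, so d ≤ 5.
We prove 5 | 6^n - 1 for all n ≥ 1 by induction on n.
Base case (n = 1): h(1) = 5 = 5·(1), so 5 | h(1).
Inductive step: suppose the statement holds for some j ≥ 1, i.e. 5 | h(j). Then
6^{j+1} − 1^{j+1} = 6·6^j − 1·1^j = 6·(6^j − 1^j) + (5)·1^j. The first term is divisible by 5 by the inductive hypothesis, and the second term (5)·1^j is divisible by 5 since 5 | 5. Hence 5 | h(j+1).
Hence, by induction on n, the claim holds for every n ≥ 1.
Therefore the largest such d is 5.

d = 5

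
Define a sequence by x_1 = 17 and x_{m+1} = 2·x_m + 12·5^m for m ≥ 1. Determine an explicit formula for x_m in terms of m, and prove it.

x_m = -3·2^(m - 1) + 4·5^m

Computing the first terms: x_1 = 17, x_2 = 94, x_3 = 488. This suggests x_m = -3·2^(m - 1) + 4·5^m.
When m = 1: the formula gives 17 = 17 = x_1.
Inductive step: assume the claim holds for m = r, so x_r = -3·2^(r - 1) + 4·5^r.
Then x_{r+1} = 2·x_r + 12·5^r = 2·(-3·2^(r - 1) + 4·5^r) + 12·5^r = -3·2^r + 4·5^(r + 1) = -3·2^((r+1) - 1) + 4·5^(r+1),
which is the claimed formula at m = r+1.
This completes the induction.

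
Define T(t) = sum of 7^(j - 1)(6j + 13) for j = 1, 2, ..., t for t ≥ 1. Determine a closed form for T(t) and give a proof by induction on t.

T(t) = 7^t(t + 2) - 2

We claim T(t) = 7^t(t + 2) - 2 for all t ≥ 1.
When t = 1: T(1) = 19, and the closed form gives 19. They agree.
Inductive step: suppose the statement holds for some j ≥ 1, so T(j) = 7^j(j + 2) - 2.
Then T(j+1) = T(j) + (7^j(6j + 19)) = (7^j(j + 2) - 2) + (7^j(6j + 19)).
Simplifying, T(j+1) = 7·7^j·j + 21·7^j - 2 = 7^(j+1)((j+1) + 2) - 2,
which is the closed form with t = j+1.
This completes the induction.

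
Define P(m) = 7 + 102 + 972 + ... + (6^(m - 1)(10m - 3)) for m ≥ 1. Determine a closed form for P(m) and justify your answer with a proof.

P(m) = 6^m(2m - 1) + 1

We claim P(m) = 6^m(2m - 1) + 1 for all m ≥ 1.
For the base case m = 1: P(1) = 7, and the closed form gives 7. They agree.
For the inductive step, assume it holds for an arbitrary r ≥ 1, so P(r) = 6^r(2r - 1) + 1.
Then P(r+1) = P(r) + (6^r(10r + 7)) = (6^r(2r - 1) + 1) + (6^r(10r + 7)).
Simplifying, P(r+1) = 12·6^r·r + 6·6^r + 1 = 6^(r+1)(2(r+1) - 1) + 1,
which is the closed form with m = r+1.
By the principle of mathematical induction, the result holds for all m ≥ 1.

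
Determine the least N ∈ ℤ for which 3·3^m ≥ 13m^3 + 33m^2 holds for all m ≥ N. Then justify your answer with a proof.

At m = 6: 2187 < 3996, so the inequality fails and N ≥ 7. We prove 3·3^m ≥ 13m^3 + 33m^2 for all m ≥ 7.
When m = 7: 3·3^m = 6561 and 13m^3 + 33m^2 = 6076, so 6561 ≥ 6076.
Suppose the result is true for m = j, so 3·3^j ≥ 13j^3 + 33j^2.
Then 3·3^(j + 1) = 3·(3·3^j) ≥ 3·(13j^3 + 33j^2).
Also, for j ≥ 7 we have 3·(13j^3 + 33j^2) ≥ 13(j+1)^3 + 33(j+1)^2, since 3·(13j^3 + 33j^2) − (13(j+1)^3 + 33(j+1)^2) = 26j^3 + 27j^2 - 105j - 46, which is nonnegative for all j ≥ 7.
Combining, 3·3^(j + 1) ≥ 13(j+1)^3 + 33(j+1)^2.
Hence, by induction on m, the claim holds for every m ≥ 7.
Hence the smallest such N is 7.

N = 7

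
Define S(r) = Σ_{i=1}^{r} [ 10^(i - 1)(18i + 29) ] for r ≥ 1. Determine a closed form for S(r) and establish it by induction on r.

We claim S(r) = 10^r(2r + 3) - 3 for all r ≥ 1.
For the base case r = 1: S(1) = 47, and the closed form gives 47. They agree.
Inductive step: assume the claim holds for r = i, so S(i) = 10^i(2i + 3) - 3.
Then S(i+1) = S(i) + (10^i(18i + 47)) = (10^i(2i + 3) - 3) + (10^i(18i + 47)).
Simplifying, S(i+1) = 20·10^i·i + 50·10^i - 3 = 10^(i+1)(2(i+1) + 3) - 3,
which is the closed form with r = i+1.
Hence, by induction on r, the claim holds for every r ≥ 1.

S(r) = 10^r(2r + 3) - 3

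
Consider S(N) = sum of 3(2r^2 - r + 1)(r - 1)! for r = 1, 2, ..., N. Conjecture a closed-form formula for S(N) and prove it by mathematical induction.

We claim S(N) = (6N + 3)N! - 3 for all N ≥ 1.
Base case (N = 1): S(1) = 6, and the closed form gives 6. They agree.
Inductive step: assume the claim holds for N = r, so S(r) = (6r + 3)r! - 3.
Then S(r+1) = S(r) + (3(2r^2 + 3r + 2)r!) = ((6r + 3)r! - 3) + (3(2r^2 + 3r + 2)r!).
Simplifying, S(r+1) = (6(r+1) + 3)(r+1)! - 3,
which is the closed form with N = r+1.
This completes the induction.

S(N) = (6N + 3)N! - 3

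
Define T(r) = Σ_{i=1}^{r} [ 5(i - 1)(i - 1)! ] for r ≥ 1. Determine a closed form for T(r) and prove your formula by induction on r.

T(r) = 5r! - 5

We claim T(r) = 5r! - 5 for all r ≥ 1.
For the base case r = 1: T(1) = 0, and the closed form gives 0. They agree.
Suppose the result is true for r = i, so T(i) = 5i! - 5.
Then T(i+1) = T(i) + (5i·i!) = (5i! - 5) + (5i·i!).
Simplifying, T(i+1) = 5(i+1)! - 5,
which is the closed form with r = i+1.
By the principle of mathematical induction, the result holds for all r ≥ 1.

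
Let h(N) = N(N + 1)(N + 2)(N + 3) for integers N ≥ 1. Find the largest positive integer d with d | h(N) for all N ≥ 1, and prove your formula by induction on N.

Computing the first values: h(1) = 24 and h(2) = 120; gcd(24, 120) = 24, so d ≤ 24.
We prove 24 | N(N + 1)(N + 2)(N + 3) for all N ≥ 1 by induction on N.
For the base case N = 1: h(1) = 24 = 24·(1), so 24 | h(1).
Inductive step: suppose the statement holds for some k ≥ 1, i.e. 24 | h(k). Then
h(k+1) − h(k) = (k+1)·(k+2)·(k+3)·(k+4) − k·(k+1)·(k+2)·(k+3) = (k+1)·(k+2)·(k+3)·[(k+4) − k] = 4·(k+1)·(k+2)·(k+3). The product of 3 consecutive integers is divisible by (3)! = 6, so h(k+1) − h(k) is divisible by 4·6 = 24. By the inductive hypothesis 24 | h(k), hence 24 | h(k+1).
This completes the induction.
Therefore the largest such d is 24.

d = 24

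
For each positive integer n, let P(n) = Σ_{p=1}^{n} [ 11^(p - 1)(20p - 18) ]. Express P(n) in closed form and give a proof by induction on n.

P(n) = 2·11^n(n - 1) + 2

We claim P(n) = 2·11^n(n - 1) + 2 for all n ≥ 1.
When n = 1: P(1) = 2, and the closed form gives 2. They agree.
Inductive step: suppose the statement holds for some p ≥ 1, so P(p) = 2·11^p(p - 1) + 2.
Then P(p+1) = P(p) + (11^p(20p + 2)) = (2·11^p(p - 1) + 2) + (11^p(20p + 2)).
Simplifying, P(p+1) = 22·11^p·p + 2 = 2·11^(p+1)((p+1) - 1) + 2,
which is the closed form with n = p+1.
By the principle of mathematical induction, the result holds for all n ≥ 1.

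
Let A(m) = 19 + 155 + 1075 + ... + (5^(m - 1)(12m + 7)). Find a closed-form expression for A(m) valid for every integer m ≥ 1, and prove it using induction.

A(m) = 5^m(3m + 1) - 1

We claim A(m) = 5^m(3m + 1) - 1 for all m ≥ 1.
When m = 1: A(1) = 19, and the closed form gives 19. They agree.
Suppose the result is true for m = r, so A(r) = 5^r(3r + 1) - 1.
Then A(r+1) = A(r) + (5^r(12r + 19)) = (5^r(3r + 1) - 1) + (5^r(12r + 19)).
Simplifying, A(r+1) = 15·5^r·r + 20·5^r - 1 = 5^(r+1)(3(r+1) + 1) - 1,
which is the closed form with m = r+1.
By the principle of mathematical induction, the result holds for all m ≥ 1.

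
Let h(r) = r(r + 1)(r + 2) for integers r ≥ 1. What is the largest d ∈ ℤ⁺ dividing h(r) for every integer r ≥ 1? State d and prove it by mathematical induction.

d = 6

Computing the first values: h(1) = 6 and h(2) = 24; gcd(6, 24) = 6, so d ≤ 6.
We prove 6 | r(r + 1)(r + 2) for all r ≥ 1 by induction on r.
Base case (r = 1): h(1) = 6 = 6·(1), so 6 | h(1).
Inductive step: suppose the statement holds for some k ≥ 1, i.e. 6 | h(k). Then
h(k+1) − h(k) = (k+1)·(k+2)·(k+3) − k·(k+1)·(k+2) = (k+1)·(k+2)·[(k+3) − k] = 3·(k+1)·(k+2). The product of 2 consecutive integers is divisible by (2)! = 2, so h(k+1) − h(k) is divisible by 3·2 = 6. By the inductive hypothesis 6 | h(k), hence 6 | h(k+1).
By the principle of mathematical induction, the result holds for all r ≥ 1.
Therefore the largest such d is 6.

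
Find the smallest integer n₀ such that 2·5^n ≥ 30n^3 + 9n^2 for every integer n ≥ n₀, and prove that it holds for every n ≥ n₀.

At n = 4: 1250 < 2064, so the inequality fails and n₀ ≥ 5. We prove 2·5^n ≥ 30n^3 + 9n^2 for all n ≥ 5.
Base case (n = 5): 2·5^n = 6250 and 30n^3 + 9n^2 = 3975, so 6250 ≥ 3975.
Inductive step: assume the claim holds for n = m, so 2·5^m ≥ 30m^3 + 9m^2.
Then 2·5^(m + 1) = 5·(2·5^m) ≥ 5·(30m^3 + 9m^2).
Also, for m ≥ 5 we have 5·(30m^3 + 9m^2) ≥ 30(m+1)^3 + 9(m+1)^2, since 5·(30m^3 + 9m^2) − (30(m+1)^3 + 9(m+1)^2) = 120m^3 - 54m^2 - 108m - 39, which is nonnegative for all m ≥ 5.
Combining, 2·5^(m + 1) ≥ 30(m+1)^3 + 9(m+1)^2.
By induction, the statement is established for all n ≥ 5.
Hence the smallest such n₀ is 5.

n₀ = 5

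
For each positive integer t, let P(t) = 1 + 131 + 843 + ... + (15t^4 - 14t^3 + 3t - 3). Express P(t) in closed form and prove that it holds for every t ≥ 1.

P(t) = t(3t^4 + 4t^3 - 2t^2 - 2t - 2)

We claim P(t) = t(3t^4 + 4t^3 - 2t^2 - 2t - 2) for all t ≥ 1.
Base case (t = 1): P(1) = 1, and the closed form gives 1. They agree.
Inductive step: suppose the statement holds for some r ≥ 1, so P(r) = r(3r^4 + 4r^3 - 2r^2 - 2r - 2).
Then P(r+1) = P(r) + (3r + 15(r + 1)^4 - 14(r + 1)^3) = (r(3r^4 + 4r^3 - 2r^2 - 2r - 2)) + (3r + 15(r + 1)^4 - 14(r + 1)^3).
Simplifying, P(r+1) = (r + 1)(3r^4 + 16r^3 + 28r^2 + 18r + 1) = (r+1)(3(r+1)^4 + 4(r+1)^3 - 2(r+1)^2 - 2(r+1) - 2),
which is the closed form with t = r+1.
This completes the induction.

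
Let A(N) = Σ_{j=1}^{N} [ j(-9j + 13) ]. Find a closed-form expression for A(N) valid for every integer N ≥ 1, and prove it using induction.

A(N) = -N(N + 1)(3N - 5)

We claim A(N) = -N(N + 1)(3N - 5) for all N ≥ 1.
When N = 1: A(1) = 4, and the closed form gives 4. They agree.
Inductive step: assume the claim holds for N = j, so A(j) = j(-3j^2 + 2j + 5).
Then A(j+1) = A(j) + (-(j + 1)(9j - 4)) = (j(-3j^2 + 2j + 5)) + (-(j + 1)(9j - 4)).
Simplifying, A(j+1) = -(j + 1)(j + 2)(3j - 2) = -(j+1)((j+1) + 1)(3(j+1) - 5),
which is the closed form with N = j+1.
By induction, the statement is established for all N ≥ 1.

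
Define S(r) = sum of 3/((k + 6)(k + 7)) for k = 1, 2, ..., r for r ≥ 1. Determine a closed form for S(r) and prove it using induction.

We claim S(r) = 3r/(7(r + 7)) for all r ≥ 1.
Base step (r = 1): S(1) = 3/56, and the closed form gives 3/56. They agree.
Inductive step: assume the claim holds for r = k, so S(k) = 3k/(7(k + 7)).
Then S(k+1) = S(k) + (3/((k + 7)(k + 8))) = (3k/(7(k + 7))) + (3/((k + 7)(k + 8))).
Simplifying, S(k+1) = 3(k + 1)/(7(k + 8)) = 3(k+1)/(7((k+1) + 7)),
which is the closed form with r = k+1.
Hence, by induction on r, the claim holds for every r ≥ 1.

S(r) = 3r/(7(r + 7))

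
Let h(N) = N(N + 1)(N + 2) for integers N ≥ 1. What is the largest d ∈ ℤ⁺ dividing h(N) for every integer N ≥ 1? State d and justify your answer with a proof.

d = 6

Computing the first values: h(1) = 6 and h(2) = 24; gcd(6, 24) = 6, so d ≤ 6.
We prove 6 | N(N + 1)(N + 2) for all N ≥ 1 by induction on N.
Base step (N = 1): h(1) = 6 = 6·(1), so 6 | h(1).
For the inductive step, assume it holds for an arbitrary p ≥ 1, i.e. 6 | h(p). Then
h(p+1) − h(p) = (p+1)·(p+2)·(p+3) − p·(p+1)·(p+2) = (p+1)·(p+2)·[(p+3) − p] = 3·(p+1)·(p+2). The product of 2 consecutive integers is divisible by (2)! = 2, so h(p+1) − h(p) is divisible by 3·2 = 6. By the inductive hypothesis 6 | h(p), hence 6 | h(p+1).
This completes the induction.
Therefore the largest such d is 6.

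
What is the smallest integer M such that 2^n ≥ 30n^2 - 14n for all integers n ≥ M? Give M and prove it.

At n = 12: 4096 < 4152, so the inequality fails and M ≥ 13. We prove 2^n ≥ 30n^2 - 14n for all n ≥ 13.
Base case (n = 13): 2^n = 8192 and 30n^2 - 14n = 4888, so 8192 ≥ 4888.
Suppose the result is true for n = r, so 2^r ≥ 30r^2 - 14r.
Then 2^(r + 1) = 2·(2^r) ≥ 2·(30r^2 - 14r).
Also, for r ≥ 13 we have 2·(30r^2 - 14r) ≥ 30(r+1)^2 - 14(r+1), since 2·(30r^2 - 14r) − (30(r+1)^2 - 14(r+1)) = 30r^2 - 74r - 16, which is nonnegative for all r ≥ 13.
Combining, 2^(r + 1) ≥ 30(r+1)^2 - 14(r+1).
Hence, by induction on n, the claim holds for every n ≥ 13.
Hence the smallest such M is 13.

M = 13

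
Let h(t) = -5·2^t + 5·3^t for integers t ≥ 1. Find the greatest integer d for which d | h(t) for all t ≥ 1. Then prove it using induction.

d = 5

Computing the first values: h(1) = 5 and h(2) = 25; gcd(5, 25) = 5, so d ≤ 5.
We prove 5 | -5·2^t + 5·3^t for all t ≥ 1 by induction on t.
Base case (t = 1): h(1) = 5 = 5·(1), so 5 | h(1).
For the inductive step, assume it holds for an arbitrary j ≥ 1, i.e. 5 | h(j). Then
h(j+1) − 3·h(j) = (-5·2^(j+1) + 5·3^(j+1)) − 3·(-5·2^j + 5·3^j) = (-5)·2^j·(2 − 3) = (5)·2^j. Since 5 | h(j) by the inductive hypothesis, 5 | 3·h(j); and 5 | 5 since 5 = 5·1. Therefore 5 | h(j+1).
Hence, by induction on t, the claim holds for every t ≥ 1.
Therefore the largest such d is 5.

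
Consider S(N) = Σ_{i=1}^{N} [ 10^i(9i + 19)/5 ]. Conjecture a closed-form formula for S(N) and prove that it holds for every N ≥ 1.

We claim S(N) = 2·10^N(N + 2) - 4 for all N ≥ 1.
When N = 1: S(1) = 56, and the closed form gives 56. They agree.
Inductive step: suppose the statement holds for some i ≥ 1, so S(i) = 2·10^i(i + 2) - 4.
Then S(i+1) = S(i) + (10^i(18i + 56)) = (2·10^i(i + 2) - 4) + (10^i(18i + 56)).
Simplifying, S(i+1) = 20·10^i·i + 60·10^i - 4 = 2·10^(i+1)((i+1) + 2) - 4,
which is the closed form with N = i+1.
By the principle of mathematical induction, the result holds for all N ≥ 1.

S(N) = 2·10^N(N + 2) - 4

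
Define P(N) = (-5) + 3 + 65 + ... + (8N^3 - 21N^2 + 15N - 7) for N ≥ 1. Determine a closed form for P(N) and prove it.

P(N) = N(2N^3 - 3N^2 - N - 3)

We claim P(N) = N(2N^3 - 3N^2 - N - 3) for all N ≥ 1.
Base step (N = 1): P(1) = -5, and the closed form gives -5. They agree.
Suppose the result is true for N = j, so P(j) = j(2j^3 - 3j^2 - j - 3).
Then P(j+1) = P(j) + (8j^3 + 3j^2 - 3j - 5) = (j(2j^3 - 3j^2 - j - 3)) + (8j^3 + 3j^2 - 3j - 5).
Simplifying, P(j+1) = (j + 1)(2j^3 + 3j^2 - j - 5) = (j+1)(2(j+1)^3 - 3(j+1)^2 - (j+1) - 3),
which is the closed form with N = j+1.
This completes the induction.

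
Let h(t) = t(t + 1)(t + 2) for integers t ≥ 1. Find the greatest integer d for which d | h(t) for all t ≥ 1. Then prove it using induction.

d = 6

Computing the first values: h(1) = 6 and h(2) = 24; gcd(6, 24) = 6, so d ≤ 6.
We prove 6 | t(t + 1)(t + 2) for all t ≥ 1 by induction on t.
When t = 1: h(1) = 6 = 6·(1), so 6 | h(1).
Inductive step: suppose the statement holds for some r ≥ 1, i.e. 6 | h(r). Then
h(r+1) − h(r) = (r+1)·(r+2)·(r+3) − r·(r+1)·(r+2) = (r+1)·(r+2)·[(r+3) − r] = 3·(r+1)·(r+2). The product of 2 consecutive integers is divisible by (2)! = 2, so h(r+1) − h(r) is divisible by 3·2 = 6. By the inductive hypothesis 6 | h(r), hence 6 | h(r+1).
By the principle of mathematical induction, the result holds for all t ≥ 1.
Therefore the largest such d is 6.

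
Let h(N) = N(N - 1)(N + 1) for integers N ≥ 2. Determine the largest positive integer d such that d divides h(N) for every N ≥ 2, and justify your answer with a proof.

d = 6

Computing the first values: h(2) = 6 and h(3) = 24; gcd(6, 24) = 6, so d ≤ 6.
We prove 6 | N(N - 1)(N + 1) for all N ≥ 2 by induction on N.
For the base case N = 2: h(2) = 6 = 6·(1), so 6 | h(2).
For the inductive step, assume it holds for an arbitrary i ≥ 2, i.e. 6 | h(i). Then
h(i+1) − h(i) = i·(i+1)·(i+2) − (i-1)·i·(i+1) = i·(i+1)·[(i+2) − (i-1)] = 3·i·(i+1). The product of 2 consecutive integers is divisible by (2)! = 2, so h(i+1) − h(i) is divisible by 3·2 = 6. By the inductive hypothesis 6 | h(i), hence 6 | h(i+1).
By induction, the statement is established for all N ≥ 2.
Therefore the largest such d is 6.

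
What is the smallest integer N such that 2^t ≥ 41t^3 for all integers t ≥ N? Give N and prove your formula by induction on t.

N = 18

At t = 17: 131072 < 201433, so the inequality fails and N ≥ 18. We prove 2^t ≥ 41t^3 for all t ≥ 18.
Base step (t = 18): 2^t = 262144 and 41t^3 = 239112, so 262144 ≥ 239112.
Inductive step: assume the claim holds for t = r, so 2^r ≥ 41r^3.
Then 2^(r + 1) = 2·(2^r) ≥ 2·(41r^3).
Also, for r ≥ 18 we have 2·(41r^3) ≥ 41(r+1)^3, since 2 ≥ (1 + 1/r)^3 for all r ≥ 18.
Combining, 2^(r + 1) ≥ 41(r+1)^3.
By the principle of mathematical induction, the result holds for all t ≥ 18.
Hence the smallest such N is 18.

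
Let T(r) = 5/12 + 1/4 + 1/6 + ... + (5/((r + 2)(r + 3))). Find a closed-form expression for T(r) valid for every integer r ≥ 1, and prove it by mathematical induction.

T(r) = 5r/(3(r + 3))

We claim T(r) = 5r/(3(r + 3)) for all r ≥ 1.
Base step (r = 1): T(1) = 5/12, and the closed form gives 5/12. They agree.
Inductive step: suppose the statement holds for some i ≥ 1, so T(i) = 5i/(3(i + 3)).
Then T(i+1) = T(i) + (5/((i + 3)(i + 4))) = (5i/(3(i + 3))) + (5/((i + 3)(i + 4))).
Simplifying, T(i+1) = 5(i + 1)/(3(i + 4)) = 5(i+1)/(3((i+1) + 3)),
which is the closed form with r = i+1.
By the principle of mathematical induction, the result holds for all r ≥ 1.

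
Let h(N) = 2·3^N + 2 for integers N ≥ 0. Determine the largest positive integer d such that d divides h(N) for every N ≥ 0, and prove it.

d = 4

Computing the first values: h(0) = 4 and h(1) = 8; gcd(4, 8) = 4, so d ≤ 4.
We prove 4 | 2·3^N + 2 for all N ≥ 0 by induction on N.
Base case (N = 0): h(0) = 4 = 4·(1), so 4 | h(0).
Inductive step: suppose the statement holds for some m ≥ 0, i.e. 4 | h(m). Then
h(m+1) = 2·3^(m+1) + 2 = 3·(2·3^m + 2) - 4 = 3·h(m) - 4. The first term is divisible by 4 by the inductive hypothesis, and -4 is divisible by 4. Hence 4 | h(m+1).
Hence, by induction on N, the claim holds for every N ≥ 0.
Therefore the largest such d is 4.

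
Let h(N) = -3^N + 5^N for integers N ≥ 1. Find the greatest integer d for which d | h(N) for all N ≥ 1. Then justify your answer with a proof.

Computing the first values: h(1) = 2 and h(2) = 16; gcd(2, 16) = 2, so d ≤ 2.
We prove 2 | -3^N + 5^N for all N ≥ 1 by induction on N.
Base step (N = 1): h(1) = 2 = 2·(1), so 2 | h(1).
Inductive step: assume the claim holds for N = m, i.e. 2 | h(m). Then
5^{m+1} − 3^{m+1} = 5·5^m − 3·3^m = 5·(5^m − 3^m) + (2)·3^m. The first term is divisible by 2 by the inductive hypothesis, and the second term (2)·3^m is divisible by 2 since 2 | 2. Hence 2 | h(m+1).
By the principle of mathematical induction, the result holds for all N ≥ 1.
Therefore the largest such d is 2.

d = 2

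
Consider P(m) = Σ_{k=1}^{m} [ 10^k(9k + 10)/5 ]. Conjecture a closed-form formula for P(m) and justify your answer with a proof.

P(m) = 2·10^m(m + 1) - 2

We claim P(m) = 2·10^m(m + 1) - 2 for all m ≥ 1.
Base step (m = 1): P(1) = 38, and the closed form gives 38. They agree.
Inductive step: suppose the statement holds for some k ≥ 1, so P(k) = 2·10^k(k + 1) - 2.
Then P(k+1) = P(k) + (10^k(18k + 38)) = (2·10^k(k + 1) - 2) + (10^k(18k + 38)).
Simplifying, P(k+1) = 20·10^k·k + 40·10^k - 2 = 2·10^(k+1)((k+1) + 1) - 2,
which is the closed form with m = k+1.
This completes the induction.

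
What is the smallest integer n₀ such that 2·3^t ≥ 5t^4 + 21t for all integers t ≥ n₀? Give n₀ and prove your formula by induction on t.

n₀ = 9

At t = 8: 13122 < 20648, so the inequality fails and n₀ ≥ 9. We prove 2·3^t ≥ 5t^4 + 21t for all t ≥ 9.
For the base case t = 9: 2·3^t = 39366 and 5t^4 + 21t = 32994, so 39366 ≥ 32994.
Inductive step: assume the claim holds for t = p, so 2·3^p ≥ 5p^4 + 21p.
Then 2·3^(p + 1) = 3·(2·3^p) ≥ 3·(5p^4 + 21p).
Also, for p ≥ 9 we have 3·(5p^4 + 21p) ≥ 5(p+1)^4 + 21(p+1), since 3·(5p^4 + 21p) − (5(p+1)^4 + 21(p+1)) = 10p^4 - 20p^3 - 30p^2 + 22p - 26, which is nonnegative for all p ≥ 9.
Combining, 2·3^(p + 1) ≥ 5(p+1)^4 + 21(p+1).
Hence, by induction on t, the claim holds for every t ≥ 9.
Hence the smallest such n₀ is 9.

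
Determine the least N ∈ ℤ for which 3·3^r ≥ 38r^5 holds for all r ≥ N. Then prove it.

N = 15

At r = 14: 14348907 < 20437312, so the inequality fails and N ≥ 15. We prove 3·3^r ≥ 38r^5 for all r ≥ 15.
For the base case r = 15: 3·3^r = 43046721 and 38r^5 = 28856250, so 43046721 ≥ 28856250.
Suppose the result is true for r = i, so 3·3^i ≥ 38i^5.
Then 3·3^(i + 1) = 3·(3·3^i) ≥ 3·(38i^5).
Also, for i ≥ 15 we have 3·(38i^5) ≥ 38(i+1)^5, since 3 ≥ (1 + 1/i)^5 for all i ≥ 15.
Combining, 3·3^(i + 1) ≥ 38(i+1)^5.
By the principle of mathematical induction, the result holds for all r ≥ 15.
Hence the smallest such N is 15.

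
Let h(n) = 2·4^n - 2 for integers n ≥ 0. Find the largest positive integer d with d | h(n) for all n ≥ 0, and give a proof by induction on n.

Computing the first values: h(0) = 0 and h(1) = 6; gcd(0, 6) = 6, so d ≤ 6.
We prove 6 | 2·4^n - 2 for all n ≥ 0 by induction on n.
When n = 0: h(0) = 0 = 6·(0), so 6 | h(0).
Suppose the result is true for n = j, i.e. 6 | h(j). Then
h(j+1) = 2·4^(j+1) - 2 = 4·(2·4^j - 2) + 6 = 4·h(j) + 6. The first term is divisible by 6 by the inductive hypothesis, and 6 is divisible by 6. Hence 6 | h(j+1).
This completes the induction.
Therefore the largest such d is 6.

d = 6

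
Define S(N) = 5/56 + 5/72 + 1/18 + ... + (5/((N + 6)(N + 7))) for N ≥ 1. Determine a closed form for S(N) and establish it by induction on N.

We claim S(N) = 5N/(7(N + 7)) for all N ≥ 1.
When N = 1: S(1) = 5/56, and the closed form gives 5/56. They agree.
Inductive step: assume the claim holds for N = m, so S(m) = 5m/(7(m + 7)).
Then S(m+1) = S(m) + (5/((m + 7)(m + 8))) = (5m/(7(m + 7))) + (5/((m + 7)(m + 8))).
Simplifying, S(m+1) = 5(m + 1)/(7(m + 8)) = 5(m+1)/(7((m+1) + 7)),
which is the closed form with N = m+1.
Hence, by induction on N, the claim holds for every N ≥ 1.

S(N) = 5N/(7(N + 7))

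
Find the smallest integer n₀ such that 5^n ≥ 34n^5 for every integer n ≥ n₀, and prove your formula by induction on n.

At n = 9: 1953125 < 2007666, so the inequality fails and n₀ ≥ 10. We prove 5^n ≥ 34n^5 for all n ≥ 10.
Base step (n = 10): 5^n = 9765625 and 34n^5 = 3400000, so 9765625 ≥ 3400000.
For the inductive step, assume it holds for an arbitrary j ≥ 10, so 5^j ≥ 34j^5.
Then 5^(j + 1) = 5·(5^j) ≥ 5·(34j^5).
Also, for j ≥ 10 we have 5·(34j^5) ≥ 34(j+1)^5, since 5 ≥ (1 + 1/j)^5 for all j ≥ 10.
Combining, 5^(j + 1) ≥ 34(j+1)^5.
By the principle of mathematical induction, the result holds for all n ≥ 10.
Hence the smallest such n₀ is 10.

n₀ = 10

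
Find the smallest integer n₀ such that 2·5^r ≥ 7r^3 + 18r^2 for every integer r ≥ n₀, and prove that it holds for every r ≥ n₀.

At r = 3: 250 < 351, so the inequality fails and n₀ ≥ 4. We prove 2·5^r ≥ 7r^3 + 18r^2 for all r ≥ 4.
When r = 4: 2·5^r = 1250 and 7r^3 + 18r^2 = 736, so 1250 ≥ 736.
Suppose the result is true for r = p, so 2·5^p ≥ 7p^3 + 18p^2.
Then 2·5^(p + 1) = 5·(2·5^p) ≥ 5·(7p^3 + 18p^2).
Also, for p ≥ 4 we have 5·(7p^3 + 18p^2) ≥ 7(p+1)^3 + 18(p+1)^2, since 5·(7p^3 + 18p^2) − (7(p+1)^3 + 18(p+1)^2) = 28p^3 + 51p^2 - 57p - 25, which is nonnegative for all p ≥ 4.
Combining, 2·5^(p + 1) ≥ 7(p+1)^3 + 18(p+1)^2.
Hence, by induction on r, the claim holds for every r ≥ 4.
Hence the smallest such n₀ is 4.

n₀ = 4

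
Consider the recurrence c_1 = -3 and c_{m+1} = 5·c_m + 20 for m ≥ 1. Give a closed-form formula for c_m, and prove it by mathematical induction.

c_m = 2·5^(m - 1) - 5

Computing the first terms: c_1 = -3, c_2 = 5, c_3 = 45. This suggests c_m = 2·5^(m - 1) - 5.
Base case (m = 1): the formula gives -3 = -3 = c_1.
Inductive step: suppose the statement holds for some p ≥ 1, so c_p = 2·5^(p - 1) - 5.
Then c_{p+1} = 5·c_p + 20 = 5·(2·5^(p - 1) - 5) + 20 = 2·5^p - 5 = 2·5^((p+1) - 1) - 5,
which is the claimed formula at m = p+1.
By induction, the statement is established for all m ≥ 1.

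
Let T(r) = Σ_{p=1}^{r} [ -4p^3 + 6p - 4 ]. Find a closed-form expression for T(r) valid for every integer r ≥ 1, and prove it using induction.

We claim T(r) = -r(r^3 + 2r^2 - 2r + 1) for all r ≥ 1.
For the base case r = 1: T(1) = -2, and the closed form gives -2. They agree.
Inductive step: suppose the statement holds for some p ≥ 1, so T(p) = p(-p^3 - 2p^2 + 2p - 1).
Then T(p+1) = T(p) + (6p - 4(p + 1)^3 + 2) = (p(-p^3 - 2p^2 + 2p - 1)) + (6p - 4(p + 1)^3 + 2).
Simplifying, T(p+1) = -(p + 1)(p^3 + 5p^2 + 5p + 2) = -(p+1)((p+1)^3 + 2(p+1)^2 - 2(p+1) + 1),
which is the closed form with r = p+1.
By the principle of mathematical induction, the result holds for all r ≥ 1.

T(r) = -r(r^3 + 2r^2 - 2r + 1)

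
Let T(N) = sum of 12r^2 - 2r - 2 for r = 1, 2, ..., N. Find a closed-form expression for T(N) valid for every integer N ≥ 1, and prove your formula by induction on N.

T(N) = N(4N^2 + 5N - 1)

We claim T(N) = N(4N^2 + 5N - 1) for all N ≥ 1.
For the base case N = 1: T(1) = 8, and the closed form gives 8. They agree.
Inductive step: suppose the statement holds for some r ≥ 1, so T(r) = r(4r^2 + 5r - 1).
Then T(r+1) = T(r) + (12r^2 + 22r + 8) = (r(4r^2 + 5r - 1)) + (12r^2 + 22r + 8).
Simplifying, T(r+1) = (r + 1)(4r^2 + 13r + 8) = (r+1)(4(r+1)^2 + 5(r+1) - 1),
which is the closed form with N = r+1.
By induction, the statement is established for all N ≥ 1.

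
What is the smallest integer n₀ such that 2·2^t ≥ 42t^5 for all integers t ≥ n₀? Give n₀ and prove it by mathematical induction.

n₀ = 29

At t = 28: 536870912 < 722835456, so the inequality fails and n₀ ≥ 29. We prove 2·2^t ≥ 42t^5 for all t ≥ 29.
Base case (t = 29): 2·2^t = 1073741824 and 42t^5 = 861468258, so 1073741824 ≥ 861468258.
For the inductive step, assume it holds for an arbitrary i ≥ 29, so 2·2^i ≥ 42i^5.
Then 2·2^(i + 1) = 2·(2·2^i) ≥ 2·(42i^5).
Also, for i ≥ 29 we have 2·(42i^5) ≥ 42(i+1)^5, since 2 ≥ (1 + 1/i)^5 for all i ≥ 29.
Combining, 2·2^(i + 1) ≥ 42(i+1)^5.
This completes the induction.
Hence the smallest such n₀ is 29.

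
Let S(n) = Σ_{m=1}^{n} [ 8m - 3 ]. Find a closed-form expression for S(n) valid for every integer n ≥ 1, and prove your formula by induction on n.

S(n) = n(4n + 1)

We claim S(n) = n(4n + 1) for all n ≥ 1.
Base case (n = 1): S(1) = 5, and the closed form gives 5. They agree.
For the inductive step, assume it holds for an arbitrary m ≥ 1, so S(m) = m(4m + 1).
Then S(m+1) = S(m) + (8m + 5) = (m(4m + 1)) + (8m + 5).
Simplifying, S(m+1) = (m + 1)(4m + 5) = (m+1)(4(m+1) + 1),
which is the closed form with n = m+1.
By the principle of mathematical induction, the result holds for all n ≥ 1.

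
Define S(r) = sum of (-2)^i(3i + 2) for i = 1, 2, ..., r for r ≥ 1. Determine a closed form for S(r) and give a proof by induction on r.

S(r) = 2(-2)^r(r + 1) - 2

We claim S(r) = 2(-2)^r(r + 1) - 2 for all r ≥ 1.
For the base case r = 1: S(1) = -10, and the closed form gives -10. They agree.
Inductive step: assume the claim holds for r = i, so S(i) = 2(-2)^i(i + 1) - 2.
Then S(i+1) = S(i) + ((-2)^(i + 1)(3i + 5)) = (2(-2)^i(i + 1) - 2) + ((-2)^(i + 1)(3i + 5)).
Simplifying, S(i+1) = -4(-2)^i·i - 8(-2)^i - 2 = 2(-2)^(i+1)((i+1) + 1) - 2,
which is the closed form with r = i+1.
By induction, the statement is established for all r ≥ 1.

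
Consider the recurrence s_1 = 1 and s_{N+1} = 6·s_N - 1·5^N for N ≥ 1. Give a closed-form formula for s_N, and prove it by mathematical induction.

s_N = 5^N - 4·6^(N - 1)

Computing the first terms: s_1 = 1, s_2 = 1, s_3 = -19. This suggests s_N = 5^N - 4·6^(N - 1).
For the base case N = 1: the formula gives 1 = 1 = s_1.
For the inductive step, assume it holds for an arbitrary j ≥ 1, so s_j = 5^j - 4·6^(j - 1).
Then s_{j+1} = 6·s_j - 1·5^j = 6·(5^j - 4·6^(j - 1)) - 1·5^j = 5^(j + 1) - 4·6^j = 5^(j+1) - 4·6^((j+1) - 1),
which is the claimed formula at N = j+1.
By the principle of mathematical induction, the result holds for all N ≥ 1.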